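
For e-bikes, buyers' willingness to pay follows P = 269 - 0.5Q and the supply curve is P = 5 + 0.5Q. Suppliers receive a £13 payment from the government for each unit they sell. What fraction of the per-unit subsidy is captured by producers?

Pre-subsidy: 269 - 0.5Q = 5 + 0.5Q gives Q* = 264 and P* = 137.
With the subsidy, sellers receive Ps = Pb + 13 for each unit, where Pb is the price buyers pay.
On the curves, Pb = 269 - 0.5Q and Ps = 5 + 0.5Q; the wedge Ps − Pb = 13 gives 5 + 0.5Q − (269 - 0.5Q) = 13, so Q' = 277.
Then Pb = 269 − 0.5·277 = 130.5 and Ps = 5 + 0.5·277 = 143.5.
Buyers' price falls by P* − Pb = 137 − 130.5 = 6.5; sellers' price rises by Ps − P* = 143.5 − 137 = 6.5.
So producers capture 6.5/13 = 0.5 of each unit of subsidy.

Producer share = 0.5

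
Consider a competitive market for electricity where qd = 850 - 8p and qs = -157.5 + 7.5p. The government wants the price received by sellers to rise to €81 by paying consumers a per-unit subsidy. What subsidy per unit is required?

Required subsidy s = €31 per unit

At a seller price of 81, quantity supplied is -157.5 + 7.5·81 = 450.
Buyers absorb 450 only when they pay pb with 850 − 8·pb = 450, i.e. pb = 50.
s = ps − pb = 81 − 50 = 31.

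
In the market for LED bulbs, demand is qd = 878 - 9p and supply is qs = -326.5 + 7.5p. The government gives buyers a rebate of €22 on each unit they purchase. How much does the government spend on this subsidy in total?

Pre-subsidy: 878 - 9p = -326.5 + 7.5p gives p* = 73, q* = 221.
With the rebate, buyers effectively pay pb = ps − 22, where ps is the price sellers receive.
Demand in terms of ps becomes qd = 878 − 9(ps − 22) = 1076 - 9ps. Setting this equal to supply: 1076 - 9ps = -326.5 + 7.5ps, so ps = 85.
Buyers pay pb = 85 − 22 = 63; q' = -326.5 + 7.5·85 = 311.
Government outlay = subsidy × quantity = 22 × 311 = 6842.

Government cost = €6842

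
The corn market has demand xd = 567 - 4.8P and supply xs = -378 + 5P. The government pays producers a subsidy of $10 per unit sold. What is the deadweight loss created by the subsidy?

Pre-subsidy: 567 - 4.8P = -378 + 5P gives P* = 675/7, x* = 729/7.
With the subsidy, sellers receive Ps = Pb + 10 for each unit, where Pb is the price buyers pay.
Supply in terms of Pb becomes xs = -378 + 5(Pb + 10) = -328 + 5Pb. Setting this equal to demand: 567 - 4.8Pb = -328 + 5Pb, so Pb = 4475/49.
Sellers receive Ps = 4475/49 + 10 = 4965/49; x' = 567 − 4.8·(4475/49) = 6303/49.
The subsidy expands output by 6303/49 − 729/7 = 1200/49 past the efficient level; on those units the gap between marginal cost and willingness to pay runs from 0 up to 10.
DWL = ½ × 10 × 1200/49 = 6000/49.

Deadweight loss = 6000/49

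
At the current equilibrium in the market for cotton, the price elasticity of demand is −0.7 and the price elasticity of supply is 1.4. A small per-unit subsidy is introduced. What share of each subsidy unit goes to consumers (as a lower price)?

Consumer share = 2/3

For a small subsidy around the equilibrium, the benefit split depends on the relative slopes, which at a point are proportional to the elasticities.
Buyer share = εs/(εs + |εd|) = 1.4/(1.4 + 0.7) = 2/3; seller share = |εd|/(εs + |εd|) = 1/3.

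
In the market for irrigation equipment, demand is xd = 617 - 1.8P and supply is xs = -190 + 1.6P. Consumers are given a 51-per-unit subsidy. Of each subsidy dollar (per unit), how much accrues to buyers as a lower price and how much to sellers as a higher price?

Buyers gain 24 per unit; sellers gain 27 per unit

Pre-subsidy: 617 - 1.8P = -190 + 1.6P gives P* = 4035/17, x* = 3226/17.
With the rebate, buyers effectively pay Pb = Ps − 51, where Ps is the price sellers receive.
Demand in terms of Ps becomes xd = 617 − 1.8(Ps − 51) = 708.8 - 1.8Ps. Setting this equal to supply: 708.8 - 1.8Ps = -190 + 1.6Ps, so Ps = 4494/17.
Buyers pay Pb = 4494/17 − 51 = 3627/17; x' = -190 + 1.6·(4494/17) = 19802/85.
Buyers' price falls by P* − Pb = 4035/17 − 3627/17 = 24; sellers' price rises by Ps − P* = 4494/17 − 4035/17 = 27.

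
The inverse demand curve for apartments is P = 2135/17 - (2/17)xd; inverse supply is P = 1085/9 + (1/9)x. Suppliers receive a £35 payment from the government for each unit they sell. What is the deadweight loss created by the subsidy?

Pre-subsidy: 2135/17 - (2/17)x = 1085/9 + (1/9)x gives x* = 22 and P* = 123.
With the subsidy, sellers receive Ps = Pb + 35 for each unit, where Pb is the price buyers pay.
On the curves, Pb = 2135/17 - (2/17)x and Ps = 1085/9 + (1/9)x; the wedge Ps − Pb = 35 gives 1085/9 + (1/9)x − (2135/17 - (2/17)x) = 35, so x' = 175.
Then Pb = 2135/17 − (2/17)·175 = 105 and Ps = 1085/9 + (1/9)·175 = 140.
The subsidy expands output by 175 − 22 = 153 past the efficient level; on those units the gap between marginal cost and willingness to pay runs from 0 up to 35.
DWL = ½ × 35 × 153 = 2677.5.

Deadweight loss = £2677.5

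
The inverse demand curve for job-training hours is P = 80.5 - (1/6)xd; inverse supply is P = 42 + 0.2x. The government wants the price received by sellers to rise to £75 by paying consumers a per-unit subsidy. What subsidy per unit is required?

Required subsidy s = £22 per unit

At a seller price of 75, quantity supplied is -210 + 5·75 = 165.
Buyers absorb 165 only when they pay Pb = 80.5 − (1/6)·165 = 53.
s = Ps − Pb = 75 − 53 = 22.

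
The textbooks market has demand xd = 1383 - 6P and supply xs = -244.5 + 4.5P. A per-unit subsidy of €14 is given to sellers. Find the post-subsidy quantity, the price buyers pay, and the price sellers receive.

x' = 489; buyers pay €149; sellers receive €163

Pre-subsidy: 1383 - 6P = -244.5 + 4.5P gives P* = 155, x* = 453.
With the subsidy, sellers receive Ps = Pb + 14 for each unit, where Pb is the price buyers pay.
Supply in terms of Pb becomes xs = -244.5 + 4.5(Pb + 14) = -181.5 + 4.5Pb. Setting this equal to demand: 1383 - 6Pb = -181.5 + 4.5Pb, so Pb = 149.
Sellers receive Ps = 149 + 14 = 163; x' = 1383 − 6·149 = 489.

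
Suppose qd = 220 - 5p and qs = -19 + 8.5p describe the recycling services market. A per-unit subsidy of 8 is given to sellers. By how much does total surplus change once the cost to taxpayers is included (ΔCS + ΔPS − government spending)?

Pre-subsidy: 220 - 5p = -19 + 8.5p gives p* = 478/27, q* = 3550/27.
With the subsidy, sellers receive ps = pb + 8 for each unit, where pb is the price buyers pay.
Supply in terms of pb becomes qs = -19 + 8.5(pb + 8) = 49 + 8.5pb. Setting this equal to demand: 220 - 5pb = 49 + 8.5pb, so pb = 38/3.
Sellers receive ps = 38/3 + 8 = 62/3; q' = 220 − 5·(38/3) = 470/3.
ΔCS = ½(3550/27 + 470/3)(478/27 − 38/3) = 529040/729; ΔPS = ½(3550/27 + 470/3)(62/3 − 478/27) = 311200/729.
Government spending = 8 × 470/3 = 3760/3.
Net change = 529040/729 + 311200/729 − 3760/3 = -2720/27. The loss equals the DWL triangle ½·8·680/27.

Net change in total surplus = -2720/27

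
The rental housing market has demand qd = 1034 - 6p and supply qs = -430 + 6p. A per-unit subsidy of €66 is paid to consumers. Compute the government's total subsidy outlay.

Government cost = €33000

Pre-subsidy: 1034 - 6p = -430 + 6p gives p* = 122, q* = 302.
With the rebate, buyers effectively pay pb = ps − 66, where ps is the price sellers receive.
Demand in terms of ps becomes qd = 1034 − 6(ps − 66) = 1430 - 6ps. Setting this equal to supply: 1430 - 6ps = -430 + 6ps, so ps = 155.
Buyers pay pb = 155 − 66 = 89; q' = -430 + 6·155 = 500.
Government outlay = subsidy × quantity = 66 × 500 = 33000.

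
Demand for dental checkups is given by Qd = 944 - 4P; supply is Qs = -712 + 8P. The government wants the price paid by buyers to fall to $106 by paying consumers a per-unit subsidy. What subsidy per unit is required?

Required subsidy s = $48 per unit

At a buyer price of 106, quantity demanded is 944 − 4·106 = 520.
Sellers supply 520 only when they receive Ps with -712 + 8·Ps = 520, i.e. Ps = 154.
s = Ps − Pb = 154 − 106 = 48.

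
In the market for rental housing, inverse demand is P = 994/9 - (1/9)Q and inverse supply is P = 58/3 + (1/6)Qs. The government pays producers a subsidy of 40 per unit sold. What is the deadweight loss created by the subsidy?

Deadweight loss = 2880

Pre-subsidy: 994/9 - (1/9)Q = 58/3 + (1/6)Q gives Q* = 328 and P* = 74.
With the subsidy, sellers receive Ps = Pb + 40 for each unit, where Pb is the price buyers pay.
On the curves, Pb = 994/9 - (1/9)Q and Ps = 58/3 + (1/6)Q; the wedge Ps − Pb = 40 gives 58/3 + (1/6)Q − (994/9 - (1/9)Q) = 40, so Q' = 472.
Then Pb = 994/9 − (1/9)·472 = 58 and Ps = 58/3 + (1/6)·472 = 98.
The subsidy expands output by 472 − 328 = 144 past the efficient level; on those units the gap between marginal cost and willingness to pay runs from 0 up to 40.
DWL = ½ × 40 × 144 = 2880.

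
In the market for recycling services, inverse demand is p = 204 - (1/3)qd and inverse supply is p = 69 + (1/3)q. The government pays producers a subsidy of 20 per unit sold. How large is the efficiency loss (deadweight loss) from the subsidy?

Pre-subsidy: 204 - (1/3)q = 69 + (1/3)q gives q* = 202.5 and p* = 136.5.
With the subsidy, sellers receive ps = pb + 20 for each unit, where pb is the price buyers pay.
On the curves, pb = 204 - (1/3)q and ps = 69 + (1/3)q; the wedge ps − pb = 20 gives 69 + (1/3)q − (204 - (1/3)q) = 20, so q' = 232.5.
Then pb = 204 − (1/3)·232.5 = 126.5 and ps = 69 + (1/3)·232.5 = 146.5.
The subsidy expands output by 232.5 − 202.5 = 30 past the efficient level; on those units the gap between marginal cost and willingness to pay runs from 0 up to 20.
DWL = ½ × 20 × 30 = 300.

Deadweight loss = 300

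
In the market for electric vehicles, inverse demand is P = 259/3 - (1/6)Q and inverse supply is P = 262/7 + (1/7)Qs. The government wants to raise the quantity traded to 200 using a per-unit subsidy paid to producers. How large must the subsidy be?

At Q = 200, from the demand curve buyers pay Pb = 259/3 − (1/6)·200 = 53; from the supply curve sellers need Ps = 262/7 + (1/7)·200 = 66.
The subsidy must fill the gap: s = Ps − Pb = 66 − 53 = 13.

Required subsidy s = 13 per unit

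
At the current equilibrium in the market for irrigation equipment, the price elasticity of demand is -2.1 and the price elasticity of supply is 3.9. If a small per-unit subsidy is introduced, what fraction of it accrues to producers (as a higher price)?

Producer share = 0.35

For a small subsidy around the equilibrium, the benefit split depends on the relative slopes, which at a point are proportional to the elasticities.
Buyer share = εs/(εs + |εd|) = 3.9/(3.9 + 2.1) = 0.65; seller share = |εd|/(εs + |εd|) = 0.35.
So producers capture 0.35 of the subsidy.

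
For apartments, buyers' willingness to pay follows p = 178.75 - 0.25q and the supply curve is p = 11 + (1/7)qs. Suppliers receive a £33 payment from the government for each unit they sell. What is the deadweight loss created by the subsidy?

Deadweight loss = £1386

Pre-subsidy: 178.75 - 0.25q = 11 + (1/7)q gives q* = 427 and p* = 72.
With the subsidy, sellers receive ps = pb + 33 for each unit, where pb is the price buyers pay.
On the curves, pb = 178.75 - 0.25q and ps = 11 + (1/7)q; the wedge ps − pb = 33 gives 11 + (1/7)q − (178.75 - 0.25q) = 33, so q' = 511.
Then pb = 178.75 − 0.25·511 = 51 and ps = 11 + (1/7)·511 = 84.
The subsidy expands output by 511 − 427 = 84 past the efficient level; on those units the gap between marginal cost and willingness to pay runs from 0 up to 33.
DWL = ½ × 33 × 84 = 1386.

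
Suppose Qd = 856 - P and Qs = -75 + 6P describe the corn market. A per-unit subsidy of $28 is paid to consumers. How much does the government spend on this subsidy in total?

Government cost = $20916

Pre-subsidy: 856 - P = -75 + 6P gives P* = 133, Q* = 723.
With the rebate, buyers effectively pay Pb = Ps − 28, where Ps is the price sellers receive.
Demand in terms of Ps becomes Qd = 856 − 1(Ps − 28) = 884 - Ps. Setting this equal to supply: 884 - Ps = -75 + 6Ps, so Ps = 137.
Buyers pay Pb = 137 − 28 = 109; Q' = -75 + 6·137 = 747.
Government outlay = subsidy × quantity = 28 × 747 = 20916.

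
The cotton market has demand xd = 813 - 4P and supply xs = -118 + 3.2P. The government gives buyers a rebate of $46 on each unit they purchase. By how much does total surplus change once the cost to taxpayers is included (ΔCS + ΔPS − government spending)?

Pre-subsidy: 813 - 4P = -118 + 3.2P gives P* = 4655/36, x* = 2662/9.
With the rebate, buyers effectively pay Pb = Ps − 46, where Ps is the price sellers receive.
Demand in terms of Ps becomes xd = 813 − 4(Ps − 46) = 997 - 4Ps. Setting this equal to supply: 997 - 4Ps = -118 + 3.2Ps, so Ps = 5575/36.
Buyers pay Pb = 5575/36 − 46 = 3919/36; x' = -118 + 3.2·(5575/36) = 3398/9.
ΔCS = ½(2662/9 + 3398/9)(4655/36 − 3919/36) = 185840/27; ΔPS = ½(2662/9 + 3398/9)(5575/36 − 4655/36) = 232300/27.
Government spending = 46 × 3398/9 = 156308/9.
Net change = 185840/27 + 232300/27 − 156308/9 = -16928/9. The loss equals the DWL triangle ½·46·736/9.

Net change in total surplus = -16928/9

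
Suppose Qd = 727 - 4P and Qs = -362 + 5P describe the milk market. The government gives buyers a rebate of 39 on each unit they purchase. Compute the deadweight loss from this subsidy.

Pre-subsidy: 727 - 4P = -362 + 5P gives P* = 121, Q* = 243.
With the rebate, buyers effectively pay Pb = Ps − 39, where Ps is the price sellers receive.
Demand in terms of Ps becomes Qd = 727 − 4(Ps − 39) = 883 - 4Ps. Setting this equal to supply: 883 - 4Ps = -362 + 5Ps, so Ps = 415/3.
Buyers pay Pb = 415/3 − 39 = 298/3; Q' = -362 + 5·(415/3) = 989/3.
The subsidy expands output by 989/3 − 243 = 260/3 past the efficient level; on those units the gap between marginal cost and willingness to pay runs from 0 up to 39.
DWL = ½ × 39 × 260/3 = 1690.

Deadweight loss = 1690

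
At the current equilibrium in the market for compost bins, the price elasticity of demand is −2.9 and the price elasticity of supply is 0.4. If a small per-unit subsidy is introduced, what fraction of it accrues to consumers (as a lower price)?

Consumer share = 4/33

For a small subsidy around the equilibrium, the benefit split depends on the relative slopes, which at a point are proportional to the elasticities.
Buyer share = εs/(εs + |εd|) = 0.4/(0.4 + 2.9) = 4/33; seller share = |εd|/(εs + |εd|) = 29/33.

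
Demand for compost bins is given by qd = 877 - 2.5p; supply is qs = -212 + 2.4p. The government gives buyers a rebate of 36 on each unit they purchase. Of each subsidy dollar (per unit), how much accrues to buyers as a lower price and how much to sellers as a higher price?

Buyers gain 864/49 per unit; sellers gain 900/49 per unit

Pre-subsidy: 877 - 2.5p = -212 + 2.4p gives p* = 10890/49, q* = 15748/49.
With the rebate, buyers effectively pay pb = ps − 36, where ps is the price sellers receive.
Demand in terms of ps becomes qd = 877 − 2.5(ps − 36) = 967 - 2.5ps. Setting this equal to supply: 967 - 2.5ps = -212 + 2.4ps, so ps = 11790/49.
Buyers pay pb = 11790/49 − 36 = 10026/49; q' = -212 + 2.4·(11790/49) = 17908/49.
Buyers' price falls by p* − pb = 10890/49 − 10026/49 = 864/49; sellers' price rises by ps − p* = 11790/49 − 10890/49 = 900/49.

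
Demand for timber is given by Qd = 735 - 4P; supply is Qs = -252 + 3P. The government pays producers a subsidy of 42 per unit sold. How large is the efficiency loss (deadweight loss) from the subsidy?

Pre-subsidy: 735 - 4P = -252 + 3P gives P* = 141, Q* = 171.
With the subsidy, sellers receive Ps = Pb + 42 for each unit, where Pb is the price buyers pay.
Supply in terms of Pb becomes Qs = -252 + 3(Pb + 42) = -126 + 3Pb. Setting this equal to demand: 735 - 4Pb = -126 + 3Pb, so Pb = 123.
Sellers receive Ps = 123 + 42 = 165; Q' = 735 − 4·123 = 243.
The subsidy expands output by 243 − 171 = 72 past the efficient level; on those units the gap between marginal cost and willingness to pay runs from 0 up to 42.
DWL = ½ × 42 × 72 = 1512.

Deadweight loss = 1512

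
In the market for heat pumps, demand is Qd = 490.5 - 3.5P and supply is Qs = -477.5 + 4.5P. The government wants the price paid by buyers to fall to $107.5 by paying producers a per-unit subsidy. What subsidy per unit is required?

Required subsidy s = $24 per unit

At a buyer price of 107.5, quantity demanded is 490.5 − 3.5·107.5 = 114.25.
Sellers supply 114.25 only when they receive Ps with -477.5 + 4.5·Ps = 114.25, i.e. Ps = 131.5.
s = Ps − Pb = 131.5 − 107.5 = 24.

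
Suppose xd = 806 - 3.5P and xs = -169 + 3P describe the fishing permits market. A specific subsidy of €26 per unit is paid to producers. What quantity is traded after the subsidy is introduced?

x' = 323

Pre-subsidy: 806 - 3.5P = -169 + 3P gives P* = 150, x* = 281.
With the subsidy, sellers receive Ps = Pb + 26 for each unit, where Pb is the price buyers pay.
Supply in terms of Pb becomes xs = -169 + 3(Pb + 26) = -91 + 3Pb. Setting this equal to demand: 806 - 3.5Pb = -91 + 3Pb, so Pb = 138.
Sellers receive Ps = 138 + 26 = 164; x' = 806 − 3.5·138 = 323.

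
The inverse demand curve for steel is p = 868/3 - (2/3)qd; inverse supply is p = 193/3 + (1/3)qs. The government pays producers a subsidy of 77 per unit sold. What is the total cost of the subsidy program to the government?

Pre-subsidy: 868/3 - (2/3)q = 193/3 + (1/3)q gives q* = 225 and p* = 418/3.
With the subsidy, sellers receive ps = pb + 77 for each unit, where pb is the price buyers pay.
On the curves, pb = 868/3 - (2/3)q and ps = 193/3 + (1/3)q; the wedge ps − pb = 77 gives 193/3 + (1/3)q − (868/3 - (2/3)q) = 77, so q' = 302.
Then pb = 868/3 − (2/3)·302 = 88 and ps = 193/3 + (1/3)·302 = 165.
Government outlay = subsidy × quantity = 77 × 302 = 23254.

Government cost = 23254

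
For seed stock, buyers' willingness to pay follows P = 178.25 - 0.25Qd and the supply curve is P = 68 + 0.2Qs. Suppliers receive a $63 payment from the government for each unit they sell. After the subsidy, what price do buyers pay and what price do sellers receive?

Buyers pay $82; sellers receive $145

Pre-subsidy: 178.25 - 0.25Q = 68 + 0.2Q gives Q* = 245 and P* = 117.
With the subsidy, sellers receive Ps = Pb + 63 for each unit, where Pb is the price buyers pay.
On the curves, Pb = 178.25 - 0.25Q and Ps = 68 + 0.2Q; the wedge Ps − Pb = 63 gives 68 + 0.2Q − (178.25 - 0.25Q) = 63, so Q' = 385.
Then Pb = 178.25 − 0.25·385 = 82 and Ps = 68 + 0.2·385 = 145.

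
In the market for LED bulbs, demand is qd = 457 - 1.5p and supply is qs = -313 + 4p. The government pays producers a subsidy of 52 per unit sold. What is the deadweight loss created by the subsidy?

Deadweight loss = 16224/11

Pre-subsidy: 457 - 1.5p = -313 + 4p gives p* = 140, q* = 247.
With the subsidy, sellers receive ps = pb + 52 for each unit, where pb is the price buyers pay.
Supply in terms of pb becomes qs = -313 + 4(pb + 52) = -105 + 4pb. Setting this equal to demand: 457 - 1.5pb = -105 + 4pb, so pb = 1124/11.
Sellers receive ps = 1124/11 + 52 = 1696/11; q' = 457 − 1.5·(1124/11) = 3341/11.
The subsidy expands output by 3341/11 − 247 = 624/11 past the efficient level; on those units the gap between marginal cost and willingness to pay runs from 0 up to 52.
DWL = ½ × 52 × 624/11 = 16224/11.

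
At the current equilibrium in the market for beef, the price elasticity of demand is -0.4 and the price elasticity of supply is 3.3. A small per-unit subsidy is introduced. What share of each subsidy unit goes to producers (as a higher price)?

Producer share = 4/37

For a small subsidy around the equilibrium, the benefit split depends on the relative slopes, which at a point are proportional to the elasticities.
Buyer share = εs/(εs + |εd|) = 3.3/(3.3 + 0.4) = 33/37; seller share = |εd|/(εs + |εd|) = 4/37.
So producers capture 4/37 of the subsidy.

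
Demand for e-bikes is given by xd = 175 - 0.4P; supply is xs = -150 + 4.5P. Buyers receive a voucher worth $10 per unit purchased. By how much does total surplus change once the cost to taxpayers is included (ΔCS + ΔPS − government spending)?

Net change in total surplus = -900/49

Pre-subsidy: 175 - 0.4P = -150 + 4.5P gives P* = 3250/49, x* = 7275/49.
With the rebate, buyers effectively pay Pb = Ps − 10, where Ps is the price sellers receive.
Demand in terms of Ps becomes xd = 175 − 0.4(Ps − 10) = 179 - 0.4Ps. Setting this equal to supply: 179 - 0.4Ps = -150 + 4.5Ps, so Ps = 470/7.
Buyers pay Pb = 470/7 − 10 = 400/7; x' = -150 + 4.5·(470/7) = 1065/7.
ΔCS = ½(7275/49 + 1065/7)(3250/49 − 400/7) = 3314250/2401; ΔPS = ½(7275/49 + 1065/7)(470/7 − 3250/49) = 294600/2401.
Government spending = 10 × 1065/7 = 10650/7.
Net change = 3314250/2401 + 294600/2401 − 10650/7 = -900/49. The loss equals the DWL triangle ½·10·180/49.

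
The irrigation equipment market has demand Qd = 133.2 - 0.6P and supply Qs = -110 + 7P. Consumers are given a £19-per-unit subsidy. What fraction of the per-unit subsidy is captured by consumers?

Consumer share = 35/38

Pre-subsidy: 133.2 - 0.6P = -110 + 7P gives P* = 32, Q* = 114.
With the rebate, buyers effectively pay Pb = Ps − 19, where Ps is the price sellers receive.
Demand in terms of Ps becomes Qd = 133.2 − 0.6(Ps − 19) = 144.6 - 0.6Ps. Setting this equal to supply: 144.6 - 0.6Ps = -110 + 7Ps, so Ps = 33.5.
Buyers pay Pb = 33.5 − 19 = 14.5; Q' = -110 + 7·33.5 = 124.5.
Buyers' price falls by P* − Pb = 32 − 14.5 = 17.5; sellers' price rises by Ps − P* = 33.5 − 32 = 1.5.
So consumers capture 17.5/19 = 35/38 of each unit of subsidy.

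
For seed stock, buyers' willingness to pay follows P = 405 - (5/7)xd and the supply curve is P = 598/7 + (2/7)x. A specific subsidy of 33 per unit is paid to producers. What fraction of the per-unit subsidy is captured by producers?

Producer share = 2/7

Pre-subsidy: 405 - (5/7)x = 598/7 + (2/7)x gives x* = 2237/7 and P* = 8660/49.
With the subsidy, sellers receive Ps = Pb + 33 for each unit, where Pb is the price buyers pay.
On the curves, Pb = 405 - (5/7)x and Ps = 598/7 + (2/7)x; the wedge Ps − Pb = 33 gives 598/7 + (2/7)x − (405 - (5/7)x) = 33, so x' = 2468/7.
Then Pb = 405 − (5/7)·(2468/7) = 7505/49 and Ps = 598/7 + (2/7)·(2468/7) = 9122/49.
Buyers' price falls by P* − Pb = 8660/49 − 7505/49 = 165/7; sellers' price rises by Ps − P* = 9122/49 − 8660/49 = 66/7.
So producers capture (66/7)/33 = 2/7 of each unit of subsidy.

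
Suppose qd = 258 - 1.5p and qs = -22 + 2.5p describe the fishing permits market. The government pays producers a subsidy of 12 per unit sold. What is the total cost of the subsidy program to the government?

Government cost = 1971

Pre-subsidy: 258 - 1.5p = -22 + 2.5p gives p* = 70, q* = 153.
With the subsidy, sellers receive ps = pb + 12 for each unit, where pb is the price buyers pay.
Supply in terms of pb becomes qs = -22 + 2.5(pb + 12) = 8 + 2.5pb. Setting this equal to demand: 258 - 1.5pb = 8 + 2.5pb, so pb = 62.5.
Sellers receive ps = 62.5 + 12 = 74.5; q' = 258 − 1.5·62.5 = 164.25.
Government outlay = subsidy × quantity = 12 × 164.25 = 1971.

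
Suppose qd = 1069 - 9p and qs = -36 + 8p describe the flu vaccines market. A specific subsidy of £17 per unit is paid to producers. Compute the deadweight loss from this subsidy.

Pre-subsidy: 1069 - 9p = -36 + 8p gives p* = 65, q* = 484.
With the subsidy, sellers receive ps = pb + 17 for each unit, where pb is the price buyers pay.
Supply in terms of pb becomes qs = -36 + 8(pb + 17) = 100 + 8pb. Setting this equal to demand: 1069 - 9pb = 100 + 8pb, so pb = 57.
Sellers receive ps = 57 + 17 = 74; q' = 1069 − 9·57 = 556.
The subsidy expands output by 556 − 484 = 72 past the efficient level; on those units the gap between marginal cost and willingness to pay runs from 0 up to 17.
DWL = ½ × 17 × 72 = 612.

Deadweight loss = £612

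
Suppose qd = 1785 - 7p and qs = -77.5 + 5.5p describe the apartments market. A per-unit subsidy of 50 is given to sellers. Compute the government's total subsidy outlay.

Government cost = 44800

Pre-subsidy: 1785 - 7p = -77.5 + 5.5p gives p* = 149, q* = 742.
With the subsidy, sellers receive ps = pb + 50 for each unit, where pb is the price buyers pay.
Supply in terms of pb becomes qs = -77.5 + 5.5(pb + 50) = 197.5 + 5.5pb. Setting this equal to demand: 1785 - 7pb = 197.5 + 5.5pb, so pb = 127.
Sellers receive ps = 127 + 50 = 177; q' = 1785 − 7·127 = 896.
Government outlay = subsidy × quantity = 50 × 896 = 44800.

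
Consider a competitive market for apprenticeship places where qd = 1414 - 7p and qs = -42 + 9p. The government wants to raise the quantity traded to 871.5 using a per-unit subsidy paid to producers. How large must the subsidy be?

At q = 871.5, invert demand for the buyer price: pb = (1414 − 871.5)/7 = 77.5; invert supply for the seller price: ps = (871.5 − (-42))/9 = 101.5.
The subsidy must fill the gap: s = ps − pb = 101.5 − 77.5 = 24.

Required subsidy s = 24 per unit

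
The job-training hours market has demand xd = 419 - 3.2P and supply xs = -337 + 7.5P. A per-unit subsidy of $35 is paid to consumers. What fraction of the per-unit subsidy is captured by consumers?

Pre-subsidy: 419 - 3.2P = -337 + 7.5P gives P* = 7560/107, x* = 20641/107.
With the rebate, buyers effectively pay Pb = Ps − 35, where Ps is the price sellers receive.
Demand in terms of Ps becomes xd = 419 − 3.2(Ps − 35) = 531 - 3.2Ps. Setting this equal to supply: 531 - 3.2Ps = -337 + 7.5Ps, so Ps = 8680/107.
Buyers pay Pb = 8680/107 − 35 = 4935/107; x' = -337 + 7.5·(8680/107) = 29041/107.
Buyers' price falls by P* − Pb = 7560/107 − 4935/107 = 2625/107; sellers' price rises by Ps − P* = 8680/107 − 7560/107 = 1120/107.
So consumers capture (2625/107)/35 = 75/107 of each unit of subsidy.

Consumer share = 75/107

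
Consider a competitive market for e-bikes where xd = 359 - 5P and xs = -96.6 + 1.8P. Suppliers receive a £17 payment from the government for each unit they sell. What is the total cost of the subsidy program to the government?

Pre-subsidy: 359 - 5P = -96.6 + 1.8P gives P* = 67, x* = 24.
With the subsidy, sellers receive Ps = Pb + 17 for each unit, where Pb is the price buyers pay.
Supply in terms of Pb becomes xs = -96.6 + 1.8(Pb + 17) = -66 + 1.8Pb. Setting this equal to demand: 359 - 5Pb = -66 + 1.8Pb, so Pb = 62.5.
Sellers receive Ps = 62.5 + 17 = 79.5; x' = 359 − 5·62.5 = 46.5.
Government outlay = subsidy × quantity = 17 × 46.5 = 790.5.

Government cost = £790.5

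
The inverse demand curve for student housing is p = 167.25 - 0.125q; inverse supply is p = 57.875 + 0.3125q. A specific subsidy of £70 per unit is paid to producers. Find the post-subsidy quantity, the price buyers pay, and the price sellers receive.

q' = 410; buyers pay £116; sellers receive £186

Pre-subsidy: 167.25 - 0.125q = 57.875 + 0.3125q gives q* = 250 and p* = 136.
With the subsidy, sellers receive ps = pb + 70 for each unit, where pb is the price buyers pay.
On the curves, pb = 167.25 - 0.125q and ps = 57.875 + 0.3125q; the wedge ps − pb = 70 gives 57.875 + 0.3125q − (167.25 - 0.125q) = 70, so q' = 410.
Then pb = 167.25 − 0.125·410 = 116 and ps = 57.875 + 0.3125·410 = 186.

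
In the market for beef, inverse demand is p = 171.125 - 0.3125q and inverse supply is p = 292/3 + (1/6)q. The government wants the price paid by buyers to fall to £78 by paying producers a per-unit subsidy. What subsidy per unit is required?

At a buyer price of 78, quantity demanded is 547.6 − 3.2·78 = 298.
Sellers supply 298 only when they receive ps = 292/3 + (1/6)·298 = 147.
s = ps − pb = 147 − 78 = 69.

Required subsidy s = £69 per unit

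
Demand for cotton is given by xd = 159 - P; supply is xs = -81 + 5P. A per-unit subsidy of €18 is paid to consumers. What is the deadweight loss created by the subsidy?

Pre-subsidy: 159 - P = -81 + 5P gives P* = 40, x* = 119.
With the rebate, buyers effectively pay Pb = Ps − 18, where Ps is the price sellers receive.
Demand in terms of Ps becomes xd = 159 − 1(Ps − 18) = 177 - Ps. Setting this equal to supply: 177 - Ps = -81 + 5Ps, so Ps = 43.
Buyers pay Pb = 43 − 18 = 25; x' = -81 + 5·43 = 134.
The subsidy expands output by 134 − 119 = 15 past the efficient level; on those units the gap between marginal cost and willingness to pay runs from 0 up to 18.
DWL = ½ × 18 × 15 = 135.

Deadweight loss = €135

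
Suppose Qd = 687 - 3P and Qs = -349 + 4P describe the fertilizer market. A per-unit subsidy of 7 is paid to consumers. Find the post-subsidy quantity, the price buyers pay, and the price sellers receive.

Q' = 255; buyers pay 144; sellers receive 151

Pre-subsidy: 687 - 3P = -349 + 4P gives P* = 148, Q* = 243.
With the rebate, buyers effectively pay Pb = Ps − 7, where Ps is the price sellers receive.
Demand in terms of Ps becomes Qd = 687 − 3(Ps − 7) = 708 - 3Ps. Setting this equal to supply: 708 - 3Ps = -349 + 4Ps, so Ps = 151.
Buyers pay Pb = 151 − 7 = 144; Q' = -349 + 4·151 = 255.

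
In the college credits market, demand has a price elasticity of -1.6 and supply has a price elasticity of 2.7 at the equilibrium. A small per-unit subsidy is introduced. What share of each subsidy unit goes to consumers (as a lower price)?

Consumer share = 27/43

For a small subsidy around the equilibrium, the benefit split depends on the relative slopes, which at a point are proportional to the elasticities.
Buyer share = εs/(εs + |εd|) = 2.7/(2.7 + 1.6) = 27/43; seller share = |εd|/(εs + |εd|) = 16/43.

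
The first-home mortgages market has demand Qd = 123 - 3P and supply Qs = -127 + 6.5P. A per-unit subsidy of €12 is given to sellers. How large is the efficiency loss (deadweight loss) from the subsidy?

Pre-subsidy: 123 - 3P = -127 + 6.5P gives P* = 500/19, Q* = 837/19.
With the subsidy, sellers receive Ps = Pb + 12 for each unit, where Pb is the price buyers pay.
Supply in terms of Pb becomes Qs = -127 + 6.5(Pb + 12) = -49 + 6.5Pb. Setting this equal to demand: 123 - 3Pb = -49 + 6.5Pb, so Pb = 344/19.
Sellers receive Ps = 344/19 + 12 = 572/19; Q' = 123 − 3·(344/19) = 1305/19.
The subsidy expands output by 1305/19 − 837/19 = 468/19 past the efficient level; on those units the gap between marginal cost and willingness to pay runs from 0 up to 12.
DWL = ½ × 12 × 468/19 = 2808/19.

Deadweight loss = 2808/19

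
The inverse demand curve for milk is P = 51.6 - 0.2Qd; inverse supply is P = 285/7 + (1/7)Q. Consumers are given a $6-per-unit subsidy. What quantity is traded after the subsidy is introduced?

Q' = 49.25

Pre-subsidy: 51.6 - 0.2Q = 285/7 + (1/7)Q gives Q* = 31.75 and P* = 45.25.
With the rebate, buyers effectively pay Pb = Ps − 6, where Ps is the price sellers receive.
On the curves, Pb = 51.6 - 0.2Q and Ps = 285/7 + (1/7)Q; the wedge Ps − Pb = 6 gives 285/7 + (1/7)Q − (51.6 - 0.2Q) = 6, so Q' = 49.25.
Then Pb = 51.6 − 0.2·49.25 = 41.75 and Ps = 285/7 + (1/7)·49.25 = 47.75.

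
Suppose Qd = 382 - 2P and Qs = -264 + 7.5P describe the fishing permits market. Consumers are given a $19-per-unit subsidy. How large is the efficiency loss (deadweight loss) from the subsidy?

Pre-subsidy: 382 - 2P = -264 + 7.5P gives P* = 68, Q* = 246.
With the rebate, buyers effectively pay Pb = Ps − 19, where Ps is the price sellers receive.
Demand in terms of Ps becomes Qd = 382 − 2(Ps − 19) = 420 - 2Ps. Setting this equal to supply: 420 - 2Ps = -264 + 7.5Ps, so Ps = 72.
Buyers pay Pb = 72 − 19 = 53; Q' = -264 + 7.5·72 = 276.
The subsidy expands output by 276 − 246 = 30 past the efficient level; on those units the gap between marginal cost and willingness to pay runs from 0 up to 19.
DWL = ½ × 19 × 30 = 285.

Deadweight loss = $285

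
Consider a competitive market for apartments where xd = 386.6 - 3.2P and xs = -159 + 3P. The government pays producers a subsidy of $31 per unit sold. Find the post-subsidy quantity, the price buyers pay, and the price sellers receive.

Pre-subsidy: 386.6 - 3.2P = -159 + 3P gives P* = 88, x* = 105.
With the subsidy, sellers receive Ps = Pb + 31 for each unit, where Pb is the price buyers pay.
Supply in terms of Pb becomes xs = -159 + 3(Pb + 31) = -66 + 3Pb. Setting this equal to demand: 386.6 - 3.2Pb = -66 + 3Pb, so Pb = 73.
Sellers receive Ps = 73 + 31 = 104; x' = 386.6 − 3.2·73 = 153.

x' = 153; buyers pay $73; sellers receive $104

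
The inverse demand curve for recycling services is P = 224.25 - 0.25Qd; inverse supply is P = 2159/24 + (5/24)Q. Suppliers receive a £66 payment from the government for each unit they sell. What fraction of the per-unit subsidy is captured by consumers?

Pre-subsidy: 224.25 - 0.25Q = 2159/24 + (5/24)Q gives Q* = 293 and P* = 151.
With the subsidy, sellers receive Ps = Pb + 66 for each unit, where Pb is the price buyers pay.
On the curves, Pb = 224.25 - 0.25Q and Ps = 2159/24 + (5/24)Q; the wedge Ps − Pb = 66 gives 2159/24 + (5/24)Q − (224.25 - 0.25Q) = 66, so Q' = 437.
Then Pb = 224.25 − 0.25·437 = 115 and Ps = 2159/24 + (5/24)·437 = 181.
Buyers' price falls by P* − Pb = 151 − 115 = 36; sellers' price rises by Ps − P* = 181 − 151 = 30.
So consumers capture 36/66 = 6/11 of each unit of subsidy.

Consumer share = 6/11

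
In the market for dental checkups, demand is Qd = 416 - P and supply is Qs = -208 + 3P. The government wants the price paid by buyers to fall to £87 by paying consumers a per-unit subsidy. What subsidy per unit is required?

Required subsidy s = £92 per unit

At a buyer price of 87, quantity demanded is 416 − 1·87 = 329.
Sellers supply 329 only when they receive Ps with -208 + 3·Ps = 329, i.e. Ps = 179.
s = Ps − Pb = 179 − 87 = 92.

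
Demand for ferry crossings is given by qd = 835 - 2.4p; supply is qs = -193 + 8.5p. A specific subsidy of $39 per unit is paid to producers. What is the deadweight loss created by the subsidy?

Deadweight loss = 155142/109

Pre-subsidy: 835 - 2.4p = -193 + 8.5p gives p* = 10280/109, q* = 66343/109.
With the subsidy, sellers receive ps = pb + 39 for each unit, where pb is the price buyers pay.
Supply in terms of pb becomes qs = -193 + 8.5(pb + 39) = 138.5 + 8.5pb. Setting this equal to demand: 835 - 2.4pb = 138.5 + 8.5pb, so pb = 6965/109.
Sellers receive ps = 6965/109 + 39 = 11216/109; q' = 835 − 2.4·(6965/109) = 74299/109.
The subsidy expands output by 74299/109 − 66343/109 = 7956/109 past the efficient level; on those units the gap between marginal cost and willingness to pay runs from 0 up to 39.
DWL = ½ × 39 × 7956/109 = 155142/109.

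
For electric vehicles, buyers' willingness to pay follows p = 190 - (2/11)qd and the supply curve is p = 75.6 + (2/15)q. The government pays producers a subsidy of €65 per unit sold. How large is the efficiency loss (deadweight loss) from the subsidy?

Deadweight loss = €6703.125

Pre-subsidy: 190 - (2/11)q = 75.6 + (2/15)q gives q* = 363 and p* = 124.
With the subsidy, sellers receive ps = pb + 65 for each unit, where pb is the price buyers pay.
On the curves, pb = 190 - (2/11)q and ps = 75.6 + (2/15)q; the wedge ps − pb = 65 gives 75.6 + (2/15)q − (190 - (2/11)q) = 65, so q' = 569.25.
Then pb = 190 − (2/11)·569.25 = 86.5 and ps = 75.6 + (2/15)·569.25 = 151.5.
The subsidy expands output by 569.25 − 363 = 206.25 past the efficient level; on those units the gap between marginal cost and willingness to pay runs from 0 up to 65.
DWL = ½ × 65 × 206.25 = 6703.125.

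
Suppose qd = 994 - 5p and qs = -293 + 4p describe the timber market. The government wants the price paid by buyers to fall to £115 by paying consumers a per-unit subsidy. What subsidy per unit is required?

Required subsidy s = £63 per unit

At a buyer price of 115, quantity demanded is 994 − 5·115 = 419.
Sellers supply 419 only when they receive ps with -293 + 4·ps = 419, i.e. ps = 178.
s = ps − pb = 178 − 115 = 63.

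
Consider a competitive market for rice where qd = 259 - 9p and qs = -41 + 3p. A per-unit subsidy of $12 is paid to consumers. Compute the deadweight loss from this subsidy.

Deadweight loss = $162

Pre-subsidy: 259 - 9p = -41 + 3p gives p* = 25, q* = 34.
With the rebate, buyers effectively pay pb = ps − 12, where ps is the price sellers receive.
Demand in terms of ps becomes qd = 259 − 9(ps − 12) = 367 - 9ps. Setting this equal to supply: 367 - 9ps = -41 + 3ps, so ps = 34.
Buyers pay pb = 34 − 12 = 22; q' = -41 + 3·34 = 61.
The subsidy expands output by 61 − 34 = 27 past the efficient level; on those units the gap between marginal cost and willingness to pay runs from 0 up to 12.
DWL = ½ × 12 × 27 = 162.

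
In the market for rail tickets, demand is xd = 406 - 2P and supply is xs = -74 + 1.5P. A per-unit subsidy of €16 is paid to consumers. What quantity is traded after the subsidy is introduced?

Pre-subsidy: 406 - 2P = -74 + 1.5P gives P* = 960/7, x* = 922/7.
With the rebate, buyers effectively pay Pb = Ps − 16, where Ps is the price sellers receive.
Demand in terms of Ps becomes xd = 406 − 2(Ps − 16) = 438 - 2Ps. Setting this equal to supply: 438 - 2Ps = -74 + 1.5Ps, so Ps = 1024/7.
Buyers pay Pb = 1024/7 − 16 = 912/7; x' = -74 + 1.5·(1024/7) = 1018/7.

x' = 1018/7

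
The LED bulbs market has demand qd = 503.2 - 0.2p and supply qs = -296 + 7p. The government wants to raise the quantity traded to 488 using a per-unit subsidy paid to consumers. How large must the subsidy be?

Required subsidy s = 36 per unit

At q = 488, invert demand for the buyer price: pb = (503.2 − 488)/0.2 = 76; invert supply for the seller price: ps = (488 − (-296))/7 = 112.
The subsidy must fill the gap: s = ps − pb = 112 − 76 = 36.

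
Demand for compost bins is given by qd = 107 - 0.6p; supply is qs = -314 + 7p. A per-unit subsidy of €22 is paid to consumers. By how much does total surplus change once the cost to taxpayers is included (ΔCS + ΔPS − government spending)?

Net change in total surplus = -2541/19

Pre-subsidy: 107 - 0.6p = -314 + 7p gives p* = 2105/38, q* = 2803/38.
With the rebate, buyers effectively pay pb = ps − 22, where ps is the price sellers receive.
Demand in terms of ps becomes qd = 107 − 0.6(ps − 22) = 120.2 - 0.6ps. Setting this equal to supply: 120.2 - 0.6ps = -314 + 7ps, so ps = 2171/38.
Buyers pay pb = 2171/38 − 22 = 1335/38; q' = -314 + 7·(2171/38) = 3265/38.
ΔCS = ½(2803/38 + 3265/38)(2105/38 − 1335/38) = 584045/361; ΔPS = ½(2803/38 + 3265/38)(2171/38 − 2105/38) = 50061/361.
Government spending = 22 × 3265/38 = 35915/19.
Net change = 584045/361 + 50061/361 − 35915/19 = -2541/19. The loss equals the DWL triangle ½·22·231/19.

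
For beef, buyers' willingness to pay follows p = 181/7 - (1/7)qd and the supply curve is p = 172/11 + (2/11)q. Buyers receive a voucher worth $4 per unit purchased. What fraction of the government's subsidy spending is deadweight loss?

DWL / government spending = 154/1095

Pre-subsidy: 181/7 - (1/7)q = 172/11 + (2/11)q gives q* = 31.48 and p* = 21.36.
With the rebate, buyers effectively pay pb = ps − 4, where ps is the price sellers receive.
On the curves, pb = 181/7 - (1/7)q and ps = 172/11 + (2/11)q; the wedge ps − pb = 4 gives 172/11 + (2/11)q − (181/7 - (1/7)q) = 4, so q' = 43.8.
Then pb = 181/7 − (1/7)·43.8 = 19.6 and ps = 172/11 + (2/11)·43.8 = 23.6.
ΔCS = ½(31.48 + 43.8)(21.36 − 19.6) = 66.2464; ΔPS = ½(31.48 + 43.8)(23.6 − 21.36) = 84.3136.
Government spending = 4 × 43.8 = 175.2.
DWL = ½ × 4 × (43.8 − 31.48) = 24.64; fraction = 24.64 / 175.2 = 154/1095.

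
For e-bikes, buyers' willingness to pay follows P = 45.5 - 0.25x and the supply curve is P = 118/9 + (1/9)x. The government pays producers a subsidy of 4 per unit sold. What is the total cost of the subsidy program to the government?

Pre-subsidy: 45.5 - 0.25x = 118/9 + (1/9)x gives x* = 1166/13 and P* = 300/13.
With the subsidy, sellers receive Ps = Pb + 4 for each unit, where Pb is the price buyers pay.
On the curves, Pb = 45.5 - 0.25x and Ps = 118/9 + (1/9)x; the wedge Ps − Pb = 4 gives 118/9 + (1/9)x − (45.5 - 0.25x) = 4, so x' = 1310/13.
Then Pb = 45.5 − 0.25·(1310/13) = 264/13 and Ps = 118/9 + (1/9)·(1310/13) = 316/13.
Government outlay = subsidy × quantity = 4 × 1310/13 = 5240/13.

Government cost = 5240/13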